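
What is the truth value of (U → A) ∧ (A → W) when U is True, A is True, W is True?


U = True, A = True, W = True
Step 1: U → A is false only when U=True and A=False. Result: True
Step 2: A → W is false only when A=True and W=False. Result: True
Step 3: True ∧ True = True

True


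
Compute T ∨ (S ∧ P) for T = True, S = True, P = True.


T = True, S = True, P = True
Step 1: S ∧ P = True AND True = True
Step 2: T ∨ True = True OR True = True
AND evaluated first (higher precedence); then OR applied.

True


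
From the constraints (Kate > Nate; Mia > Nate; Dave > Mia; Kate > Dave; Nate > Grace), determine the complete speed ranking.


Constraints: Kate > Nate; Mia > Nate; Dave > Mia; Kate > Dave; Nate > Grace
Method: at each step, the next-highest is the one remaining person who never appears on the smaller side of a constraint between remaining people.
  Step 1: remaining {Kate, Nate, Dave, Grace, Mia}; on the smaller side: {Nate, Dave, Grace, Mia} → Kate is next (Kate > Nate; Kate > Dave).
  Step 2: remaining {Nate, Dave, Grace, Mia}; on the smaller side: {Nate, Grace, Mia} → Dave is next (Dave > Mia).
  Step 3: remaining {Nate, Grace, Mia}; on the smaller side: {Nate, Grace} → Mia is next (Mia > Nate).
  Step 4: remaining {Nate, Grace}; on the smaller side: {Grace} → Nate is next (Nate > Grace).
  Step 5: only Grace remains → lowest.
Final ranking (highest to lowest):

Kate > Dave > Mia > Nate > Grace


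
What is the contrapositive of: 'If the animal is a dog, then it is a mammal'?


Original: If the animal is a dog, then it is a mammal
Contrapositive: If ¬Q, then ¬P
Negate Q: not (it is a mammal)
Negate P: not (the animal is a dog)

If not (it is a mammal), then not (the animal is a dog).


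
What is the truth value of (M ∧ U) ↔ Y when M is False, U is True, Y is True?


M = False, U = True, Y = True
Step 1: M ∧ U = False AND True = False
Step 2: (False) ↔ Y: true when both sides have same truth value.
Result: False ↔ True = False

False


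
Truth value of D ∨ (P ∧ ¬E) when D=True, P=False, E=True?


D = True, P = False, E = True
Expression: D ∨ (P ∧ ¬E)
Step 1: ¬E = NOT True = False
Step 2: P ∧ ¬E = False AND False = False
Step 3: D ∨ (False) = True OR False = True

True


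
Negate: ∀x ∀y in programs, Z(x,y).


Original: ∀x ∀y Z(x,y)
Rule: ¬∀→∃, ¬∃→∀, negate predicate.
Negation: ∃x ∃y ¬Z(x,y)

∃x ∃y ¬Z(x,y)


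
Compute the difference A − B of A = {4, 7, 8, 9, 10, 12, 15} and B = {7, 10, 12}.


A = {4, 7, 8, 9, 10, 12, 15}
B = {7, 10, 12}
Operation: difference A − B
In A but not B: 4, 8, 9, 15

{4, 8, 9, 15}


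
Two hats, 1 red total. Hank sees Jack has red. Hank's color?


Total red = 1, Jack = red
Red accounted for: 1
Remaining for Hank: 0
Hank's hat is blue.

blue


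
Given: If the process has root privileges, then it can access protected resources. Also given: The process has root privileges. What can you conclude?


Modus ponens: P → Q, P ⊢ Q
P: the process has root privileges
Q: it can access protected resources
We have P → Q and P is true.
By modus ponens, Q must be true.

It can access protected resources


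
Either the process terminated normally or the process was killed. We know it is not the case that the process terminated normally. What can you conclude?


Disjunctive syllogism: P ∨ Q, ¬P ⊢ Q
Disjunction: the process terminated normally ∨ the process was killed
We know it is not the case that the process terminated normally.
By disjunctive syllogism, the other disjunct must be true.

The process was killed


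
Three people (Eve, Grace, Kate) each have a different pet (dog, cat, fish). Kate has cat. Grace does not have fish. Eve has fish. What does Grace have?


From clues:
  Kate → cat
  Eve → fish
By elimination, Grace gets the remaining.

dog


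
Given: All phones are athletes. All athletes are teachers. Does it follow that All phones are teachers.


Premise 1: All phones are athletes.
Premise 2: All athletes are teachers.
Conclusion: All phones are teachers.
Barbara syllogism (AAA-1): All A are B, All B are C → All A are C.
Middle term (athletes) distributed in premise 2.

Valid


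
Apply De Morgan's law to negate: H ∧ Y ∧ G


De Morgan's law: ¬(P ∧ Q ∧ R) ≡ ¬P ∨ ¬Q ∨ ¬R
¬(H ∧ Y ∧ G) = ¬H ∨ ¬Y ∨ ¬G

¬H ∨ ¬Y ∨ ¬G


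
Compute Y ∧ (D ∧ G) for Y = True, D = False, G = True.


Y = True, D = False, G = True
Step 1: D ∧ G = False AND True = False
Step 2: Y ∧ False = True AND False = False
AND is true only when ALL operands are true.

False


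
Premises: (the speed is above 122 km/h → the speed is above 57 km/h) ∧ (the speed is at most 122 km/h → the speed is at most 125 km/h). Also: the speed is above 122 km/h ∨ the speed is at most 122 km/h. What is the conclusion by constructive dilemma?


Constructive dilemma: (P → Q) ∧ (R → S), P ∨ R ⊢ Q ∨ S
Premise 1: the speed is above 122 km/h → the speed is above 57 km/h
Premise 2: the speed is at most 122 km/h → the speed is at most 125 km/h
Premise 3: the speed is above 122 km/h ∨ the speed is at most 122 km/h
Case 1: Assuming the speed is above 122 km/h, then by Premise 1, the speed is above 57 km/h.
Case 2: Assuming the speed is at most 122 km/h, then by Premise 2, the speed is at most 125 km/h.
Since one of the speed is above 122 km/h or the speed is at most 122 km/h must hold, we get the speed is above 57 km/h or the speed is at most 125 km/h.

The speed is above 57 km/h or the speed is at most 125 km/h.


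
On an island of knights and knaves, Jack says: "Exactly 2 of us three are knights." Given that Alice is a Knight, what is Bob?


Jack claims exactly 2 knights among Jack, Alice, Bob.
Given: Alice is a Knight.

Case 1: Jack is a Knight (tells truth)
  Then exactly 2 of the three are knights.
  Counting Jack, Alice: 2 knight(s) so far. Need 0 more → Bob = Knave.
Case 2: Jack is a Knave (lies)
  Then the count is NOT 2.
  If Bob = Knight, count = 2 = 2 → claim would be true, contradicts lie.
  If Bob = Knave, count = 1 ≠ 2 → lie confirmed ✓

Bob is a Knave.

Knave


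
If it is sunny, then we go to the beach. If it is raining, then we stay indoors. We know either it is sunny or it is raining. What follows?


Constructive dilemma: (P → Q) ∧ (R → S), P ∨ R ⊢ Q ∨ S
Premise 1: it is sunny → we go to the beach
Premise 2: it is raining → we stay indoors
Premise 3: it is sunny ∨ it is raining
Case 1: Assuming it is sunny, then by Premise 1, we go to the beach.
Case 2: Assuming it is raining, then by Premise 2, we stay indoors.
Since one of it is sunny or it is raining must hold, we get we go to the beach or we stay indoors.

We go to the beach or we stay indoors.


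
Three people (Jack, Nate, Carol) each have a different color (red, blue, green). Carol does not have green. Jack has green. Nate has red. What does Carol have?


From clues:
  Jack → green
  Nate → red
By elimination, Carol gets the remaining.

blue


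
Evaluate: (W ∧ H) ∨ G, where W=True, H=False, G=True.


W = True, H = False, G = True
Expression: (W ∧ H) ∨ G
Step 1: W ∧ H = True AND False = False
Step 2: (False) ∨ G = False OR True = True

True


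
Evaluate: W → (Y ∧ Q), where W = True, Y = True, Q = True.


W = True, Y = True, Q = True
Step 1: Y ∧ Q = True AND True = True
Step 2: W → (True): false only when W=True and consequent=False.
Result: True

True


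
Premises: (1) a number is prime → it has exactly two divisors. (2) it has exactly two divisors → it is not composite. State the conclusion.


Hypothetical syllogism: P → Q, Q → R ⊢ P → R
Premise 1: a number is prime → it has exactly two divisors
Premise 2: it has exactly two divisors → it is not composite
Chain the implications: the middle term (it has exactly two divisors) links the two.
Conclusion: If a number is prime, then it is not composite.

If a number is prime, then it is not composite.


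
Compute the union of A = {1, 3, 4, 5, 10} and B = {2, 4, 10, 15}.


A = {1, 3, 4, 5, 10}
B = {2, 4, 10, 15}
Operation: union
All elements combined: 1, 2, 3, 4, 5, 10, 15

{1, 2, 3, 4, 5, 10, 15}


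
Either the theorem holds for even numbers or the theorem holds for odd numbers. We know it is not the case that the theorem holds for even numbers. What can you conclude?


Disjunctive syllogism: P ∨ Q, ¬P ⊢ Q
Disjunction: the theorem holds for even numbers ∨ the theorem holds for odd numbers
We know it is not the case that the theorem holds for even numbers.
By disjunctive syllogism, the other disjunct must be true.

The theorem holds for odd numbers


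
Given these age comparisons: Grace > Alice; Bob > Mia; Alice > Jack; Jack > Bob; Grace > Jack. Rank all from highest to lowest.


Constraints: Grace > Alice; Bob > Mia; Alice > Jack; Jack > Bob; Grace > Jack
Method: at each step, the next-highest is the one remaining person who never appears on the smaller side of a constraint between remaining people.
  Step 1: remaining {Mia, Grace, Alice, Jack, Bob}; on the smaller side: {Mia, Alice, Jack, Bob} → Grace is next (Grace > Alice; Grace > Jack).
  Step 2: remaining {Mia, Alice, Jack, Bob}; on the smaller side: {Mia, Jack, Bob} → Alice is next (Alice > Jack).
  Step 3: remaining {Mia, Jack, Bob}; on the smaller side: {Mia, Bob} → Jack is next (Jack > Bob).
  Step 4: remaining {Mia, Bob}; on the smaller side: {Mia} → Bob is next (Bob > Mia).
  Step 5: only Mia remains → lowest.
Final ranking (highest to lowest):

Grace > Alice > Jack > Bob > Mia


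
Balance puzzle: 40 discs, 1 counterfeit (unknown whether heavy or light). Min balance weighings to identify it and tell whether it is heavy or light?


Let n = 40. 80 possibilities (n discs × lighter/heavier); each weighing has 3 outcomes.
Bound for k weighings: say the first weighing puts j discs on each pan. If it tips, the 2j weighed discs remain suspects (each with a known direction) and k-1 weighings give 3^(k-1) outcomes; 3^(k-1) is odd, so 2j ≤ 3^(k-1) - 1. If it balances, the n - 2j unweighed discs remain with direction unknown: 2(n - 2j) ≤ 3^(k-1) - 1 by the same parity argument. Adding, n ≤ (3^(k-1) - 1) + (3^(k-1) - 1)/2 = (3^k - 3)/2, and the classical three-group strategy achieves this (3 discs in 2 weighings, 12 in 3, 39 in 4, 120 in 5).
So we need the smallest k with (3^k - 3)/2 ≥ 40.
k = 4: (3^4 - 3)/2 = 39 < 40 ✗
k = 5: (3^5 - 3)/2 = 120 ≥ 40 ✓

5


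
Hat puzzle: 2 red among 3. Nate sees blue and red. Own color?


Total red = 2, seen red = 1
Own red = 2 - 1 = 1
Nate's hat is red.

red


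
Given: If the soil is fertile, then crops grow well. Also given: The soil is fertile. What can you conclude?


Modus ponens: P → Q, P ⊢ Q
P: the soil is fertile
Q: crops grow well
We have P → Q and P is true.
By modus ponens, Q must be true.

Crops grow well


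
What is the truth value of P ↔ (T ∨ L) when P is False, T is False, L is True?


P = False, T = False, L = True
Step 1: T ∨ L = False OR True = True
Step 2: P ↔ (True): true when both sides have same truth value.
Result: False ↔ True = False

False


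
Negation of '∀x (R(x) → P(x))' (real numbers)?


Original: ∀x (R(x) → P(x))
Rule: ¬∀→∃, ¬∃→∀, negate predicate.
Negation: ∃x (R(x) ∧ ¬P(x))

∃x (R(x) ∧ ¬P(x))


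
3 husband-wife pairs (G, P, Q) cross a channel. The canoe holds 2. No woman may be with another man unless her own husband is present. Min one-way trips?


Label couples G, P, Q (H = husband, W = wife).
Counting alone: 6 people, the canoe carries 2 and someone must bring it back, so each round trip nets at most +1 on the far side until the last crossing → at least 9 trips. The jealousy constraint makes 9 impossible; the shortest valid schedule has 11:
1. WG+WP →  (far: WG,WP; near: HG,HP,HQ,WQ)
2. WG ←       (far: WP; near: HG,HP,HQ,WG,WQ)
3. WG+WQ →  (far: WG,WP,WQ; near: HG,HP,HQ)
4. WG ←       (far: WP,WQ; near: HG,HP,HQ,WG)
5. HP+HQ →  (far: HP,WP,HQ,WQ; near: HG,WG)
6. HP+WP ←  (far: HQ,WQ; near: HG,WG,HP,WP)
7. HG+HP →  (far: HG,HP,HQ,WQ; near: WG,WP)
8. WQ ←       (far: HG,HP,HQ; near: WG,WP,WQ)
9. WG+WP →  (far: HG,WG,HP,WP,HQ; near: WQ)
10. HQ ←      (far: HG,WG,HP,WP; near: HQ,WQ)
11. HQ+WQ → (far: all six; near: empty)
In every state each wife is either with her husband or with no other man.
Minimum trips = 11

11


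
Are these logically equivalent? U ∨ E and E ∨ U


Expression 1: U ∨ E
Expression 2: E ∨ U
Truth table (U E | Expr1 Expr2):
  T T |   T     T
  T F |   T     T
  F T |   T     T
  F F |   F     F
All 4 rows agree, so the expressions are logically equivalent.

Yes


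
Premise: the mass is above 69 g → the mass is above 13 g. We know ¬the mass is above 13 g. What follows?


Modus tollens: P → Q, ¬Q ⊢ ¬P
P: the mass is above 69 g
Q: the mass is above 13 g
We have P → Q and Q is false.
By modus tollens, P must be false.

It is not the case that the mass is above 69 g


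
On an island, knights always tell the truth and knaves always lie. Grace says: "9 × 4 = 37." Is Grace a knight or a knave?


Statement: "9 × 4 = 37."
Actual: 9 × 4 = 36
Claimed: 37
Statement is FALSE → Grace lies → Knave

Knave


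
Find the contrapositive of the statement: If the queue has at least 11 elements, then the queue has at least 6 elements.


Original: If the queue has at least 11 elements, then the queue has at least 6 elements
Contrapositive: If ¬Q, then ¬P
Negate Q: not (the queue has at least 6 elements)
Negate P: not (the queue has at least 11 elements)

If not (the queue has at least 6 elements), then not (the queue has at least 11 elements).


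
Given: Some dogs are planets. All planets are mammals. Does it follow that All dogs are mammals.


Premise 1: Some dogs are planets.
Premise 2: All planets are mammals.
Conclusion: All dogs are mammals.
Fallacy: illicit minor. The minor term (dogs) is distributed in the conclusion ('All dogs ...') but undistributed in its premise ('Some dogs are planets' doesn't cover all dogs).
Only 'Some dogs are mammals' follows, not 'All'.

Invalid


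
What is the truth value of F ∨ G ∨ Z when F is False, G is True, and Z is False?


F = False, G = True, Z = False
Step 1: F ∨ G = False OR True = True
Step 2: True ∨ Z = True OR False = True
OR is true when at least one operand is true.

True


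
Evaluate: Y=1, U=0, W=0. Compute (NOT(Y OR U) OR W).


Y OR U = 1
NOT(1) = 0
0 OR 0 = 0

0


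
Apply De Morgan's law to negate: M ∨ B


De Morgan's law: ¬(P ∨ Q) ≡ ¬P ∧ ¬Q
¬(M ∨ B) = ¬M ∧ ¬B

¬M ∧ ¬B


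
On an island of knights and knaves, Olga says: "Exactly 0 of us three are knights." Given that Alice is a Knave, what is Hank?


Olga claims exactly 0 knights among Olga, Alice, Hank.
Given: Alice is a Knave.

Case 1: Olga is a Knight (tells truth)
  Then exactly 0 of the three are knights.
  Counting Olga, Alice: 1 knight(s) so far. Need -1 more → impossible.
Case 2: Olga is a Knave (lies)
  Then the count is NOT 0.
  If Hank = Knave, count = 0 = 0 → claim would be true, contradicts lie.
  If Hank = Knight, count = 1 ≠ 0 → lie confirmed ✓

Hank is a Knight.

Knight


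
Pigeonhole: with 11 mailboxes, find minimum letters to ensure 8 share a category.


Pigeonhole: to guarantee k in one of n categories, need (k-1)×n + 1.
k = 8, n = 11
Minimum = (8-1) × 11 + 1 = 7 × 11 + 1

78


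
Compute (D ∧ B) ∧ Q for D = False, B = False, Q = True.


D = False, B = False, Q = True
Step 1: D ∧ B = False AND False = False
Step 2: False ∧ Q = False AND True = False
AND is true only when ALL operands are true.

False


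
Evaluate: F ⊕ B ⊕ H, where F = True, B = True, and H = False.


F = True, B = True, H = False
Step 1: F ⊕ B = True XOR True = False
Step 2: False ⊕ H = False XOR False = False
XOR is true when an odd number of operands are true.

False


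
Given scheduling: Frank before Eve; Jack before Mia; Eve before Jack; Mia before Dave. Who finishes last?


Constraints: Frank before Eve; Jack before Mia; Eve before Jack; Mia before Dave
The last task can have nothing scheduled after it, so it must never appear on the left of a 'before'.
Tasks appearing before some other task: Frank, Jack, Eve, Mia.
The only task not in that list is Dave → it is last.

Dave


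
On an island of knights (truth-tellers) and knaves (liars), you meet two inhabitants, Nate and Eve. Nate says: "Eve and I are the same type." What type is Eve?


Nate says: "Eve and I are the same type."
Case 1: Nate is a Knight (truth-teller)
  Statement is true → they ARE the same → Eve is also a Knight
Case 2: Nate is a Knave (liar)
  Statement is false → they are NOT the same → Eve is a Knight
In both cases, Eve is a Knight.

Knight


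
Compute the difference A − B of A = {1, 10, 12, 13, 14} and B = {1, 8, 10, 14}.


A = {1, 10, 12, 13, 14}
B = {1, 8, 10, 14}
Operation: difference A − B
In A but not B: 12, 13

{12, 13}


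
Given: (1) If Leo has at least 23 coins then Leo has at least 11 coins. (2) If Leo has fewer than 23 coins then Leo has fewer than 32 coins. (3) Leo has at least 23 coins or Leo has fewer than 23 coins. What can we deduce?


Constructive dilemma: (P → Q) ∧ (R → S), P ∨ R ⊢ Q ∨ S
Premise 1: Leo has at least 23 coins → Leo has at least 11 coins
Premise 2: Leo has fewer than 23 coins → Leo has fewer than 32 coins
Premise 3: Leo has at least 23 coins ∨ Leo has fewer than 23 coins
Case 1: Assuming Leo has at least 23 coins, then by Premise 1, Leo has at least 11 coins.
Case 2: Assuming Leo has fewer than 23 coins, then by Premise 2, Leo has fewer than 32 coins.
Since one of Leo has at least 23 coins or Leo has fewer than 23 coins must hold, we get Leo has at least 11 coins or Leo has fewer than 32 coins.

Leo has at least 11 coins or Leo has fewer than 32 coins.


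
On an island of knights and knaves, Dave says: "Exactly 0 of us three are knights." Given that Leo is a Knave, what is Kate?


Dave claims exactly 0 knights among Dave, Leo, Kate.
Given: Leo is a Knave.

Case 1: Dave is a Knight (tells truth)
  Then exactly 0 of the three are knights.
  Counting Dave, Leo: 1 knight(s) so far. Need -1 more → impossible.
Case 2: Dave is a Knave (lies)
  Then the count is NOT 0.
  If Kate = Knave, count = 0 = 0 → claim would be true, contradicts lie.
  If Kate = Knight, count = 1 ≠ 0 → lie confirmed ✓

Kate is a Knight.

Knight


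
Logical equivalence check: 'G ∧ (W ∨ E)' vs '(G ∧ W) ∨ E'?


Expression 1: G ∧ (W ∨ E)
Expression 2: (G ∧ W) ∨ E
Truth table (G W E | Expr1 Expr2):
  T T T |   T     T
  T T F |   T     T
  T F T |   T     T
  T F F |   F     F
  F T T |   F     T   ← differ
  F T F |   F     F
  F F T |   F     T   ← differ
  F F F |   F     F
Counterexample: G=F, W=T, E=T gives Expr1 = F but Expr2 = T, so the expressions are NOT logically equivalent.

No


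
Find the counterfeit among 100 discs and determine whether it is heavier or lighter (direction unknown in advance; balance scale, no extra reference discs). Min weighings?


Let n = 100. 200 possibilities (n discs × lighter/heavier); each weighing has 3 outcomes.
Bound for k weighings: say the first weighing puts j discs on each pan. If it tips, the 2j weighed discs remain suspects (each with a known direction) and k-1 weighings give 3^(k-1) outcomes; 3^(k-1) is odd, so 2j ≤ 3^(k-1) - 1. If it balances, the n - 2j unweighed discs remain with direction unknown: 2(n - 2j) ≤ 3^(k-1) - 1 by the same parity argument. Adding, n ≤ (3^(k-1) - 1) + (3^(k-1) - 1)/2 = (3^k - 3)/2, and the classical three-group strategy achieves this (3 discs in 2 weighings, 12 in 3, 39 in 4, 120 in 5).
So we need the smallest k with (3^k - 3)/2 ≥ 100.
k = 4: (3^4 - 3)/2 = 39 < 100 ✗
k = 5: (3^5 - 3)/2 = 120 ≥ 100 ✓

5


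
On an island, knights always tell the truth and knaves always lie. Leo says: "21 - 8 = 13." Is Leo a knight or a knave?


Statement: "21 - 8 = 13."
Actual: 21 - 8 = 13
Claimed: 13
Statement is TRUE → Leo tells the truth → Knight

Knight


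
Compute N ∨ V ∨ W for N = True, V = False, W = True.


N = True, V = False, W = True
Step 1: N ∨ V = True OR False = True
Step 2: True ∨ W = True OR True = True
OR is true when at least one operand is true.

True


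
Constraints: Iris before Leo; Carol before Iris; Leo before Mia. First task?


Constraints: Iris before Leo; Carol before Iris; Leo before Mia
The first task can have nothing scheduled before it, so it must never appear on the right of a 'before'.
Tasks appearing after some 'before': Leo, Iris, Mia.
The only task not in that list is Carol → it is first.

Carol


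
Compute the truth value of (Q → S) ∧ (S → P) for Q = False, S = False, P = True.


Q = False, S = False, P = True
Step 1: Q → S is false only when Q=True and S=False. Result: True
Step 2: S → P is false only when S=True and P=False. Result: True
Step 3: True ∧ True = True

True


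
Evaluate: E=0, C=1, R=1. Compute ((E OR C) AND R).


E OR C = 0|1 = 1
1 AND 1 = 1

1


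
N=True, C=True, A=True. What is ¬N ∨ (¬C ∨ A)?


N = True, C = True, A = True
Expression: ¬N ∨ (¬C ∨ A)
Step 1: ¬C = NOT True = False
Step 2: ¬C ∨ A = False OR True = True
Step 3: ¬N = NOT True = False
Step 4: (False) ∨ (True) = False OR True = True

True


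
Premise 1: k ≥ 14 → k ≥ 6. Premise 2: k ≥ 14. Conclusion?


Modus ponens: P → Q, P ⊢ Q
P: k ≥ 14
Q: k ≥ 6
We have P → Q and P is true.
By modus ponens, Q must be true.

k ≥ 6


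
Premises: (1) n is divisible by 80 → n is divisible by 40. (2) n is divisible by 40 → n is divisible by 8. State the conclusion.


Hypothetical syllogism: P → Q, Q → R ⊢ P → R
Premise 1: n is divisible by 80 → n is divisible by 40
Premise 2: n is divisible by 40 → n is divisible by 8
Chain the implications: the middle term (n is divisible by 40) links the two.
Conclusion: If n is divisible by 80, then n is divisible by 8.

If n is divisible by 80, then n is divisible by 8.


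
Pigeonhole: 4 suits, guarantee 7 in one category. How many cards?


Pigeonhole: to guarantee k in one of n categories, need (k-1)×n + 1.
k = 7, n = 4
Minimum = (7-1) × 4 + 1 = 6 × 4 + 1

25


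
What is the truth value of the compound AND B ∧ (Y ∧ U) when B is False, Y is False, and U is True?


B = False, Y = False, U = True
Step 1: Y ∧ U = False AND True = False
Step 2: B ∧ False = False AND False = False
AND is true only when ALL operands are true.

False


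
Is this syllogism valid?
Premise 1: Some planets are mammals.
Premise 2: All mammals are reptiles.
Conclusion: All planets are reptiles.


Premise 1: Some planets are mammals.
Premise 2: All mammals are reptiles.
Conclusion: All planets are reptiles.
Fallacy: illicit minor. The minor term (planets) is distributed in the conclusion ('All planets ...') but undistributed in its premise ('Some planets are mammals' doesn't cover all planets).
Only 'Some planets are reptiles' follows, not 'All'.

Invalid


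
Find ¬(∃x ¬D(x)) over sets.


Original: ∃x ¬D(x)
Rule: ¬∀→∃, ¬∃→∀, negate predicate.
Negation: ∀x D(x)

∀x D(x)


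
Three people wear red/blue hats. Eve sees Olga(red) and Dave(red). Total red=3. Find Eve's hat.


Total red = 3, seen red = 2
Own red = 3 - 2 = 1
Eve's hat is red.

red


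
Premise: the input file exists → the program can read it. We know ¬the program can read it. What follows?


Modus tollens: P → Q, ¬Q ⊢ ¬P
P: the input file exists
Q: the program can read it
We have P → Q and Q is false.
By modus tollens, P must be false.

It is not the case that the input file exists


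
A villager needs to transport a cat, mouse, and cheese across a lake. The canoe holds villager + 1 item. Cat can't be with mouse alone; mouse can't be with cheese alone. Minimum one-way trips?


1. villager+mouse → 2. villager ← 3. villager+cat → 4. villager+mouse ← 5. villager+cheese → 6. villager ← 7. villager+mouse →
Minimum trips = 7

7


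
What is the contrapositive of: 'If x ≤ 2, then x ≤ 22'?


Original: If x ≤ 2, then x ≤ 22
Contrapositive: If ¬Q, then ¬P
Negate Q: not (x ≤ 22)
Negate P: not (x ≤ 2)

If not (x ≤ 22), then not (x ≤ 2).


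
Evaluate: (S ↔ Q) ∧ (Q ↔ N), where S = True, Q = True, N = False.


S = True, Q = True, N = False
Step 1: S ↔ Q is true when S and Q have the same value. Result: True
Step 2: Q ↔ N is true when Q and N have the same value. Result: False
Step 3: True ∧ False = False

False


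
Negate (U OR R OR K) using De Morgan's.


De Morgan's law: ¬(P ∨ Q ∨ R) ≡ ¬P ∧ ¬Q ∧ ¬R
¬(U ∨ R ∨ K) = ¬U ∧ ¬R ∧ ¬K

¬U ∧ ¬R ∧ ¬K


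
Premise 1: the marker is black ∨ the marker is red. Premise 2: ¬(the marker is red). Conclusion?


Disjunctive syllogism: P ∨ Q, ¬P ⊢ Q
Disjunction: the marker is black ∨ the marker is red
We know it is not the case that the marker is red.
By disjunctive syllogism, the other disjunct must be true.

The marker is black


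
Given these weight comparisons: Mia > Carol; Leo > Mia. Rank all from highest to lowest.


Constraints: Mia > Carol; Leo > Mia
Method: at each step, the next-highest is the one remaining person who never appears on the smaller side of a constraint between remaining people.
  Step 1: remaining {Mia, Leo, Carol}; on the smaller side: {Mia, Carol} → Leo is next (Leo > Mia).
  Step 2: remaining {Mia, Carol}; on the smaller side: {Carol} → Mia is next (Mia > Carol).
  Step 3: only Carol remains → lowest.
Final ranking (highest to lowest):

Leo > Mia > Carol


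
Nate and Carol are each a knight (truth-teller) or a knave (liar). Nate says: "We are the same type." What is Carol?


Nate says: "We are the same type."
Case 1: Nate is a Knight (truth-teller)
  Statement is true → they ARE the same → Carol is also a Knight
Case 2: Nate is a Knave (liar)
  Statement is false → they are NOT the same → Carol is a Knight
In both cases, Carol is a Knight.

Knight


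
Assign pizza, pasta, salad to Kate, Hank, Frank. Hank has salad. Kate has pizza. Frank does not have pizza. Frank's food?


From clues:
  Hank → salad
  Kate → pizza
By elimination, Frank gets the remaining.

pasta


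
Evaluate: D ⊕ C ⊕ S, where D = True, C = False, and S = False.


D = True, C = False, S = False
Step 1: D ⊕ C = True XOR False = True
Step 2: True ⊕ S = True XOR False = True
XOR is true when an odd number of operands are true.

True


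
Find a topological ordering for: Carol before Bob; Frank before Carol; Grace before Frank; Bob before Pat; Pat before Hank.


Constraints: Carol before Bob; Frank before Carol; Grace before Frank; Bob before Pat; Pat before Hank
Method: repeatedly schedule the remaining task that has no remaining task required before it.
  Step 1: remaining {Frank, Hank, Grace, Carol, Pat, Bob}; every task except Grace still has a predecessor pending → schedule Grace.
  Step 2: remaining {Frank, Hank, Carol, Pat, Bob}; every task except Frank still has a predecessor pending → schedule Frank.
  Step 3: remaining {Hank, Carol, Pat, Bob}; every task except Carol still has a predecessor pending → schedule Carol.
  Step 4: remaining {Hank, Pat, Bob}; every task except Bob still has a predecessor pending → schedule Bob.
  Step 5: remaining {Hank, Pat}; every task except Pat still has a predecessor pending → schedule Pat.
  Step 6: only Hank remains → schedule Hank.
Resulting order:

Grace → Frank → Carol → Bob → Pat → Hank


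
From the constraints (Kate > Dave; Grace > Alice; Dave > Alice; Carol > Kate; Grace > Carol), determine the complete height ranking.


Constraints: Kate > Dave; Grace > Alice; Dave > Alice; Carol > Kate; Grace > Carol
Method: at each step, the next-highest is the one remaining person who never appears on the smaller side of a constraint between remaining people.
  Step 1: remaining {Dave, Grace, Alice, Kate, Carol}; on the smaller side: {Dave, Alice, Kate, Carol} → Grace is next (Grace > Alice; Grace > Carol).
  Step 2: remaining {Dave, Alice, Kate, Carol}; on the smaller side: {Dave, Alice, Kate} → Carol is next (Carol > Kate).
  Step 3: remaining {Dave, Alice, Kate}; on the smaller side: {Dave, Alice} → Kate is next (Kate > Dave).
  Step 4: remaining {Dave, Alice}; on the smaller side: {Alice} → Dave is next (Dave > Alice).
  Step 5: only Alice remains → lowest.
Final ranking (highest to lowest):

Grace > Carol > Kate > Dave > Alice


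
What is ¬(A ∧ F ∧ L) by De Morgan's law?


De Morgan's law: ¬(P ∧ Q ∧ R) ≡ ¬P ∨ ¬Q ∨ ¬R
¬(A ∧ F ∧ L) = ¬A ∨ ¬F ∨ ¬L

¬A ∨ ¬F ∨ ¬L


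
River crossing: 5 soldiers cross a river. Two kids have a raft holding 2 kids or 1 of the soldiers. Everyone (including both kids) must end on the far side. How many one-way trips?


Per crossing of one of the soldiers: kids→, one←, one of the soldiers→, one← = 4 trips
5 × 4 = 20, + 1 final kids→ = 21
Minimum trips = 21

21


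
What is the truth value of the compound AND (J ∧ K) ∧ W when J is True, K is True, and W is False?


J = True, K = True, W = False
Step 1: J ∧ K = True AND True = True
Step 2: True ∧ W = True AND False = False
AND is true only when ALL operands are true.

False


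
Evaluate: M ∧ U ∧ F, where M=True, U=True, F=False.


M = True, U = True, F = False
Expression: M ∧ U ∧ F
Step 1: M ∧ U = True AND True = True
Step 2: (True) ∧ F = True AND False = False

False


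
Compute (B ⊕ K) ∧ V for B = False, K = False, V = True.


B = False, K = False, V = True
Step 1: B ⊕ K = False XOR False = False
Step 2: False ∧ V = False AND True = False
XOR true when exactly one of B,K is true; then AND with V.

False


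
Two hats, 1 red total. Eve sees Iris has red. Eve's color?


Total red = 1, Iris = red
Red accounted for: 1
Remaining for Eve: 0
Eve's hat is blue.

blue


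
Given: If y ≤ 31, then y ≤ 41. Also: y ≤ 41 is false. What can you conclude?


Modus tollens: P → Q, ¬Q ⊢ ¬P
P: y ≤ 31
Q: y ≤ 41
We have P → Q and Q is false.
By modus tollens, P must be false.

It is not the case that y ≤ 31


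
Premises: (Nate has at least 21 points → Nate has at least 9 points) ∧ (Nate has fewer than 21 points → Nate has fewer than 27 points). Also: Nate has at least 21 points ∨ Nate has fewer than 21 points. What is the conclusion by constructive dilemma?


Constructive dilemma: (P → Q) ∧ (R → S), P ∨ R ⊢ Q ∨ S
Premise 1: Nate has at least 21 points → Nate has at least 9 points
Premise 2: Nate has fewer than 21 points → Nate has fewer than 27 points
Premise 3: Nate has at least 21 points ∨ Nate has fewer than 21 points
Case 1: Assuming Nate has at least 21 points, then by Premise 1, Nate has at least 9 points.
Case 2: Assuming Nate has fewer than 21 points, then by Premise 2, Nate has fewer than 27 points.
Since one of Nate has at least 21 points or Nate has fewer than 21 points must hold, we get Nate has at least 9 points or Nate has fewer than 27 points.

Nate has at least 9 points or Nate has fewer than 27 points.


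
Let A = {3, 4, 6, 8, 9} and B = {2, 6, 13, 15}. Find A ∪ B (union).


A = {3, 4, 6, 8, 9}
B = {2, 6, 13, 15}
Operation: union
All elements combined: 2, 3, 4, 6, 8, 9, 13, 15

{2, 3, 4, 6, 8, 9, 13, 15}


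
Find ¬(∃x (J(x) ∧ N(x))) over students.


Original: ∃x (J(x) ∧ N(x))
Rule: ¬∀→∃, ¬∃→∀, negate predicate.
Negation: ∀x (¬J(x) ∨ ¬N(x))

∀x (¬J(x) ∨ ¬N(x))


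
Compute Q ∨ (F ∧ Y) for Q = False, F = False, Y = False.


Q = False, F = False, Y = False
Step 1: F ∧ Y = False AND False = False
Step 2: Q ∨ False = False OR False = False
AND evaluated first (higher precedence); then OR applied.

False


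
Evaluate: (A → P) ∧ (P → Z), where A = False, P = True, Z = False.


A = False, P = True, Z = False
Step 1: A → P is false only when A=True and P=False. Result: True
Step 2: P → Z is false only when P=True and Z=False. Result: False
Step 3: True ∧ False = False

False


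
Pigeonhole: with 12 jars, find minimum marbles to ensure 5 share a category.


Pigeonhole: to guarantee k in one of n categories, need (k-1)×n + 1.
k = 5, n = 12
Minimum = (5-1) × 12 + 1 = 4 × 12 + 1

49


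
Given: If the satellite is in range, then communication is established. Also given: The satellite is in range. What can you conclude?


Modus ponens: P → Q, P ⊢ Q
P: the satellite is in range
Q: communication is established
We have P → Q and P is true.
By modus ponens, Q must be true.

Communication is established


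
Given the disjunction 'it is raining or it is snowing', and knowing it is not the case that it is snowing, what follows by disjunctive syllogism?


Disjunctive syllogism: P ∨ Q, ¬P ⊢ Q
Disjunction: it is raining ∨ it is snowing
We know it is not the case that it is snowing.
By disjunctive syllogism, the other disjunct must be true.

It is raining


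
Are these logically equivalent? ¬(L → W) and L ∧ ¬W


Expression 1: ¬(L → W)
Expression 2: L ∧ ¬W
Truth table (L W | Expr1 Expr2):
  T T |   F     F
  T F |   T     T
  F T |   F     F
  F F |   F     F
All 4 rows agree, so the expressions are logically equivalent.

Yes


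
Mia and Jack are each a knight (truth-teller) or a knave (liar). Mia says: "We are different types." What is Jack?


Mia says: "We are different types."
Case 1: Mia is a Knight (truth-teller)
  Statement is true → they ARE different → Jack is a Knave
Case 2: Mia is a Knave (liar)
  Statement is false → they are NOT different → Jack is a Knave
In both cases, Jack is a Knave.

Knave


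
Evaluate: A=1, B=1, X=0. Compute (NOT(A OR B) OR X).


A OR B = 1
NOT(1) = 0
0 OR 0 = 0

0


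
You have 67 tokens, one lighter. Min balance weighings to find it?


Each weighing has 3 outcomes (left heavy / balance / right heavy), so k weighings distinguish at most 3^k cases; splitting into three near-equal groups achieves this.
Need 3^k ≥ 67: 3^3 = 27 < 67 ≤ 3^4 = 81
k = ⌈log₃(67)⌉ = 4

4


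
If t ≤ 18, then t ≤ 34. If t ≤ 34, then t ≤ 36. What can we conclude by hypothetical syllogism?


Hypothetical syllogism: P → Q, Q → R ⊢ P → R
Premise 1: t ≤ 18 → t ≤ 34
Premise 2: t ≤ 34 → t ≤ 36
Chain the implications: the middle term (t ≤ 34) links the two.
Conclusion: If t ≤ 18, then t ≤ 36.

If t ≤ 18, then t ≤ 36.


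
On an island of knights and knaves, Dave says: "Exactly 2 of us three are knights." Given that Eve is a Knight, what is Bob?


Dave claims exactly 2 knights among Dave, Eve, Bob.
Given: Eve is a Knight.

Case 1: Dave is a Knight (tells truth)
  Then exactly 2 of the three are knights.
  Counting Dave, Eve: 2 knight(s) so far. Need 0 more → Bob = Knave.
Case 2: Dave is a Knave (lies)
  Then the count is NOT 2.
  If Bob = Knight, count = 2 = 2 → claim would be true, contradicts lie.
  If Bob = Knave, count = 1 ≠ 2 → lie confirmed ✓

Bob is a Knave.

Knave


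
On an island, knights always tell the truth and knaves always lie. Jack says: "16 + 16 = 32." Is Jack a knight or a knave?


Statement: "16 + 16 = 32."
Actual: 16 + 16 = 32
Claimed: 32
Statement is TRUE → Jack tells the truth → Knight

Knight


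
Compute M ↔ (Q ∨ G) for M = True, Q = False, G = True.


M = True, Q = False, G = True
Step 1: Q ∨ G = False OR True = True
Step 2: M ↔ (True): true when both sides have same truth value.
Result: True ↔ True = True

True


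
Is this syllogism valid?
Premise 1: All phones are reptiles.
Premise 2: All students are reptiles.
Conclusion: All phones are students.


Premise 1: All phones are reptiles.
Premise 2: All students are reptiles.
Conclusion: All phones are students.
Fallacy: undistributed middle. reptiles is predicate in both.
Counterexample: phones and students could be disjoint subsets of reptiles.

Invalid


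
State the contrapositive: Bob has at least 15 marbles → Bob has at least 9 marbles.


Original: If Bob has at least 15 marbles, then Bob has at least 9 marbles
Contrapositive: If ¬Q, then ¬P
Negate Q: not (Bob has at least 9 marbles)
Negate P: not (Bob has at least 15 marbles)

If not (Bob has at least 9 marbles), then not (Bob has at least 15 marbles).


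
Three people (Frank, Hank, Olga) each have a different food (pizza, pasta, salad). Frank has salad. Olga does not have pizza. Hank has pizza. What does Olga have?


From clues:
  Frank → salad
  Hank → pizza
By elimination, Olga gets the remaining.

pasta


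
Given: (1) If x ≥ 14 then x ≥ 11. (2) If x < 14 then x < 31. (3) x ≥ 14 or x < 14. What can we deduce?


Constructive dilemma: (P → Q) ∧ (R → S), P ∨ R ⊢ Q ∨ S
Premise 1: x ≥ 14 → x ≥ 11
Premise 2: x < 14 → x < 31
Premise 3: x ≥ 14 ∨ x < 14
Case 1: Assuming x ≥ 14, then by Premise 1, x ≥ 11.
Case 2: Assuming x < 14, then by Premise 2, x < 31.
Since one of x ≥ 14 or x < 14 must hold, we get x ≥ 11 or x < 31.

x ≥ 11 or x < 31.


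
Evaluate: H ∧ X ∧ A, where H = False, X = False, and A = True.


H = False, X = False, A = True
Step 1: H ∧ X = False AND False = False
Step 2: (False) ∧ A = (False) AND True = False
AND is true only when ALL operands are true.

False


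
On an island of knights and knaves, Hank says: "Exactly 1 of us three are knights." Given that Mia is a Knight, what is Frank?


Hank claims exactly 1 knights among Hank, Mia, Frank.
Given: Mia is a Knight.

Case 1: Hank is a Knight (tells truth)
  Then exactly 1 of the three are knights.
  Counting Hank, Mia: 2 knight(s) so far. Need -1 more → impossible.
Case 2: Hank is a Knave (lies)
  Then the count is NOT 1.
  If Frank = Knave, count = 1 = 1 → claim would be true, contradicts lie.
  If Frank = Knight, count = 2 ≠ 1 → lie confirmed ✓

Frank is a Knight.

Knight


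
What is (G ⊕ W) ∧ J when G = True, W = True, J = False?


G = True, W = True, J = False
Step 1: G ⊕ W = True XOR True = False
Step 2: False ∧ J = False AND False = False
XOR true when exactly one of G,W is true; then AND with J.

False


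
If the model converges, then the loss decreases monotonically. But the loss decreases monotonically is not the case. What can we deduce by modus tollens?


Modus tollens: P → Q, ¬Q ⊢ ¬P
P: the model converges
Q: the loss decreases monotonically
We have P → Q and Q is false.
By modus tollens, P must be false.

It is not the case that the model converges


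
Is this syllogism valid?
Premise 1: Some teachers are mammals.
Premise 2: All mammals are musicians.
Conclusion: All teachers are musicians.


Premise 1: Some teachers are mammals.
Premise 2: All mammals are musicians.
Conclusion: All teachers are musicians.
Fallacy: illicit minor. The minor term (teachers) is distributed in the conclusion ('All teachers ...') but undistributed in its premise ('Some teachers are mammals' doesn't cover all teachers).
Only 'Some teachers are musicians' follows, not 'All'.

Invalid


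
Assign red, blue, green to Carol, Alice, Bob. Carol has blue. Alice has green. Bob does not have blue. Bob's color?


From clues:
  Carol → blue
  Alice → green
By elimination, Bob gets the remaining.

red


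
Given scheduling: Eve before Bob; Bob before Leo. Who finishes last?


Constraints: Eve before Bob; Bob before Leo
The last task can have nothing scheduled after it, so it must never appear on the left of a 'before'.
Tasks appearing before some other task: Eve, Bob.
The only task not in that list is Leo → it is last.

Leo


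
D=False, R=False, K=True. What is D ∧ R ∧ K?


D = False, R = False, K = True
Expression: D ∧ R ∧ K
Step 1: D ∧ R = False AND False = False
Step 2: (False) ∧ K = False AND True = False

False
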